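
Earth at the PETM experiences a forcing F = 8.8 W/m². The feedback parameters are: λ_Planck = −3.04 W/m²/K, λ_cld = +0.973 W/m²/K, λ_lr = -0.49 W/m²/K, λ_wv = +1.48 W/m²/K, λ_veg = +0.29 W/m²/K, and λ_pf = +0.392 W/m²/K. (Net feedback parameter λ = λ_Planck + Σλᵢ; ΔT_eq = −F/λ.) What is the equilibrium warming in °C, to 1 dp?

22.3 °C

Net feedback parameter λ = (−3.04) + (+0.973) + (-0.49) + (+1.48) + (+0.29) + (+0.392) = -0.395 W/m²/K.
ΔT = −F/λ = −8.8/(-0.395) = 22.3 °C.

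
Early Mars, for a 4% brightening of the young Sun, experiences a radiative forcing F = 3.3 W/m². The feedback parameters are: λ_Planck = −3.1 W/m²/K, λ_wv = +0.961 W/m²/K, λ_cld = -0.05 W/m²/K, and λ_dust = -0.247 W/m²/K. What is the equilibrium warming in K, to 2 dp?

1.35 K

Net feedback parameter λ = (−3.1) + (+0.961) + (-0.05) + (-0.247) = -2.436 W/m²/K.
ΔT = −F/λ = −3.3/(-2.436) = 1.35 K.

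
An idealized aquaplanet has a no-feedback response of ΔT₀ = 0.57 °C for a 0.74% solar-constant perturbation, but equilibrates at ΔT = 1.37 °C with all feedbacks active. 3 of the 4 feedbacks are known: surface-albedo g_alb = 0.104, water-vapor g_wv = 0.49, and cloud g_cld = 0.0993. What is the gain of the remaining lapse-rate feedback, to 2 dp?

-0.11

Amplification A = ΔT/ΔT₀ = 1.37/0.57 = 2.404.
Total gain g = 1 − 1/A = 1 − 1/2.404 = 0.584.
Known gains sum to 0.104 + 0.49 + 0.0993 = 0.6933.
g_lr = 0.584 − 0.6933 = -0.11.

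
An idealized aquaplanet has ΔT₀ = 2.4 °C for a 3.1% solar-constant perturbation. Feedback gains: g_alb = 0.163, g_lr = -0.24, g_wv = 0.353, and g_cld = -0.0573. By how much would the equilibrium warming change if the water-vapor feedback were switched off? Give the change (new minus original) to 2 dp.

-0.96 °C

Original: g = 0.2187, ΔT = 2.4/(1−0.2187) = 3.0718 °C.
Without water-vapor: g' = -0.1343, ΔT' = 2.4/(1+0.1343) = 2.1158 °C.
Change = 2.1158 − 3.0718 = -0.96 °C.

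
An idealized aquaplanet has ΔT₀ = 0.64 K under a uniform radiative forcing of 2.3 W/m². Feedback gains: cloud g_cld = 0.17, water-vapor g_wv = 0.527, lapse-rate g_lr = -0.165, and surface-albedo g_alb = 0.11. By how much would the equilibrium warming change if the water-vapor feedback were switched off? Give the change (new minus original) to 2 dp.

Original: g = 0.642, ΔT = 0.64/(1−0.642) = 1.7877 K.
Without water-vapor: g' = 0.115, ΔT' = 0.64/(1−0.115) = 0.7232 K.
Change = 0.7232 − 1.7877 = -1.06 K.

-1.06 K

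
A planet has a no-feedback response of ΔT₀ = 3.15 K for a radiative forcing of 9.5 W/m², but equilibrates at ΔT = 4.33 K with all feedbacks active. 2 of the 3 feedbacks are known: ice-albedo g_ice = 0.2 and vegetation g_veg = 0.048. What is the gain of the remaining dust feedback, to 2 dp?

0.02

Amplification A = ΔT/ΔT₀ = 4.33/3.15 = 1.375.
Total gain g = 1 − 1/A = 1 − 1/1.375 = 0.2727.
Known gains sum to 0.2 + 0.048 = 0.248.
g_dust = 0.2727 − 0.248 = 0.02.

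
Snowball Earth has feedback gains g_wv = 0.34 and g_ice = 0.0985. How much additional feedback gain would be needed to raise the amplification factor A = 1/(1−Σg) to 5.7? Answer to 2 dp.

Current total gain = 0.4385.
Target gain for A = 5.7: g* = 1 − 1/5.7 = 0.8246.
Additional gain needed = 0.8246 − 0.4385 = 0.39.

0.39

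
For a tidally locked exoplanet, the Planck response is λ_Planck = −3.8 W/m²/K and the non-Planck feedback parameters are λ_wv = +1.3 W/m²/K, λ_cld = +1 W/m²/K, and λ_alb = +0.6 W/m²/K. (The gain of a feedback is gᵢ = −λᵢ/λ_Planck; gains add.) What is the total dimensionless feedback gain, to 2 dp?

Convert to gains: g_wv = 1.3/3.8 = 0.3421; g_cld = 1/3.8 = 0.2632; g_alb = 0.6/3.8 = 0.1579.
Total gain g = 0.7632.

0.76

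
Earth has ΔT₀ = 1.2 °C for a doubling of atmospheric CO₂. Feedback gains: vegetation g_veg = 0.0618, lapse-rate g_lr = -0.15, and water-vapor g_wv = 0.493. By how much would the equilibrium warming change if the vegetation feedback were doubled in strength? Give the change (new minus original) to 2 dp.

0.23 °C

Original: g = 0.4048, ΔT = 1.2/(1−0.4048) = 2.0161 °C.
With doubled vegetation: g' = 0.4666, ΔT' = 1.2/(1−0.4666) = 2.2497 °C.
Change = 2.2497 − 2.0161 = 0.23 °C.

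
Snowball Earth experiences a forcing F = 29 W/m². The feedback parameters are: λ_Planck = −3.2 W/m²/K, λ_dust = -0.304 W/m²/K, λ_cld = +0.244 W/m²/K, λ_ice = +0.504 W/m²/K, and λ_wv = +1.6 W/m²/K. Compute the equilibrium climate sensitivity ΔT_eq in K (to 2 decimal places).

Net feedback parameter λ = (−3.2) + (-0.304) + (+0.244) + (+0.504) + (+1.6) = -1.156 W/m²/K.
ΔT = −F/λ = −29/(-1.156) = 25.09 K.

25.09 K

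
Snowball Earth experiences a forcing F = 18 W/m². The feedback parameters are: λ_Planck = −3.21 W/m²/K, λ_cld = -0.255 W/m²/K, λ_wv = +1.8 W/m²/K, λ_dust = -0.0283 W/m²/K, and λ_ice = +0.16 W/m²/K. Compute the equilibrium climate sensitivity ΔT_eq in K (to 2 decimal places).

Net feedback parameter λ = (−3.21) + (-0.255) + (+1.8) + (-0.0283) + (+0.16) = -1.5333 W/m²/K.
ΔT = −F/λ = −18/(-1.5333) = 11.74 K.

11.74 K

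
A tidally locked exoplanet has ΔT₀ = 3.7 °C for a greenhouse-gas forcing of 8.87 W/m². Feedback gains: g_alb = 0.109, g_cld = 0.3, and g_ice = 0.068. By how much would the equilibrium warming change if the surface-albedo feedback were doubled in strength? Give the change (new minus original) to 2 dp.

Original: g = 0.477, ΔT = 3.7/(1−0.477) = 7.0746 °C.
With doubled surface-albedo: g' = 0.586, ΔT' = 3.7/(1−0.586) = 8.9372 °C.
Change = 8.9372 − 7.0746 = 1.86 °C.

1.86 °C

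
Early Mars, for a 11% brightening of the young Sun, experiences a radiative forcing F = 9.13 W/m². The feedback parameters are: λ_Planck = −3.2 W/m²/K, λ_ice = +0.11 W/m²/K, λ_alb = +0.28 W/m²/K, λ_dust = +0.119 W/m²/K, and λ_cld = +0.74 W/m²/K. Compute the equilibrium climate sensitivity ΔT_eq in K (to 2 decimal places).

4.68 K

Net feedback parameter λ = (−3.2) + (+0.11) + (+0.28) + (+0.119) + (+0.74) = -1.951 W/m²/K.
ΔT = −F/λ = −9.13/(-1.951) = 4.68 K.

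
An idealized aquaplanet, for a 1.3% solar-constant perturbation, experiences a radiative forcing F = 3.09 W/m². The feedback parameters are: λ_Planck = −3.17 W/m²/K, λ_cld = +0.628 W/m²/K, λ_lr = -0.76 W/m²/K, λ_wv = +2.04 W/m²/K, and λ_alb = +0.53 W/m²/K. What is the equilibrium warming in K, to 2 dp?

Net feedback parameter λ = (−3.17) + (+0.628) + (-0.76) + (+2.04) + (+0.53) = -0.732 W/m²/K.
ΔT = −F/λ = −3.09/(-0.732) = 4.22 K.

4.22 K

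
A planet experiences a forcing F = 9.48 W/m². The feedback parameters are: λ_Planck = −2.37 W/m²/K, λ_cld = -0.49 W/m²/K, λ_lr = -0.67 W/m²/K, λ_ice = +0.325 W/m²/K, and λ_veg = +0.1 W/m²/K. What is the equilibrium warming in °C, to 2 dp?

Net feedback parameter λ = (−2.37) + (-0.49) + (-0.67) + (+0.325) + (+0.1) = -3.105 W/m²/K.
ΔT = −F/λ = −9.48/(-3.105) = 3.05 °C.

3.05 °C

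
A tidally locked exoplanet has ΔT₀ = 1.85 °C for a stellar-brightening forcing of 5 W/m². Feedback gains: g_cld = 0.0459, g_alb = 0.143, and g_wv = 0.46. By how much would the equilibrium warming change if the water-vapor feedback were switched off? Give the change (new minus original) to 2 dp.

Original: g = 0.6489, ΔT = 1.85/(1−0.6489) = 5.2692 °C.
Without water-vapor: g' = 0.1889, ΔT' = 1.85/(1−0.1889) = 2.2809 °C.
Change = 2.2809 − 5.2692 = -2.99 °C.

-2.99 °C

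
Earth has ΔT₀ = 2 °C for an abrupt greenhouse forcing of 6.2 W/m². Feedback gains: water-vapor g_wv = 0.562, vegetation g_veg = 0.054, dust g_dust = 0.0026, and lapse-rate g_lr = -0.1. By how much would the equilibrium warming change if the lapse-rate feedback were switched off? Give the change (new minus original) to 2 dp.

1.09 °C

Original: g = 0.5186, ΔT = 2/(1−0.5186) = 4.1545 °C.
Without lapse-rate: g' = 0.6186, ΔT' = 2/(1−0.6186) = 5.2438 °C.
Change = 5.2438 − 4.1545 = 1.09 °C.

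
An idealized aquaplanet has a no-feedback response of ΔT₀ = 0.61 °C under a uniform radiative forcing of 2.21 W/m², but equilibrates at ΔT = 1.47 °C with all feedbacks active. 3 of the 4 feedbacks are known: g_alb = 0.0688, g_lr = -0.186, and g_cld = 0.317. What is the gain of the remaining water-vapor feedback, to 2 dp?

0.39

Amplification A = ΔT/ΔT₀ = 1.47/0.61 = 2.41.
Total gain g = 1 − 1/A = 1 − 1/2.41 = 0.5851.
Known gains sum to 0.0688 − 0.186 + 0.317 = 0.1998.
g_wv = 0.5851 − 0.1998 = 0.39.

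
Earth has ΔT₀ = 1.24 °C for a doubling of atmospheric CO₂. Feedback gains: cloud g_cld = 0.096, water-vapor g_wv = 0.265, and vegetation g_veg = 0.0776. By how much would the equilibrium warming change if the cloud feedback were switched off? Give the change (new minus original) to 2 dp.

-0.32 °C

Original: g = 0.4386, ΔT = 1.24/(1−0.4386) = 2.2088 °C.
Without cloud: g' = 0.3426, ΔT' = 1.24/(1−0.3426) = 1.8862 °C.
Change = 1.8862 − 2.2088 = -0.32 °C.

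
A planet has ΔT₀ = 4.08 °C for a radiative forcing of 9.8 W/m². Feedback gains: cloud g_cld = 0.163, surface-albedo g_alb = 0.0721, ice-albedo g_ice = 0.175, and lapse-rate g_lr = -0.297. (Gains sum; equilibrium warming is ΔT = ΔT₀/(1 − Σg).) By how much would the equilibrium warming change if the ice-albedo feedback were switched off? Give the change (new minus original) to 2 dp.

Original: g = 0.1131, ΔT = 4.08/(1−0.1131) = 4.6003 °C.
Without ice-albedo: g' = -0.0619, ΔT' = 4.08/(1+0.0619) = 3.8422 °C.
Change = 3.8422 − 4.6003 = -0.76 °C.

-0.76 °C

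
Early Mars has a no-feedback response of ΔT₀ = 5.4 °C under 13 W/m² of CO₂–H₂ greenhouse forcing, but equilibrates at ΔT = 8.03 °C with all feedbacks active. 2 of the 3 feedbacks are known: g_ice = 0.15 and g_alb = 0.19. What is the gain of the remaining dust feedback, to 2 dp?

Amplification A = ΔT/ΔT₀ = 8.03/5.4 = 1.487.
Total gain g = 1 − 1/A = 1 − 1/1.487 = 0.3275.
Known gains sum to 0.15 + 0.19 = 0.34.
g_dust = 0.3275 − 0.34 = -0.01.

-0.01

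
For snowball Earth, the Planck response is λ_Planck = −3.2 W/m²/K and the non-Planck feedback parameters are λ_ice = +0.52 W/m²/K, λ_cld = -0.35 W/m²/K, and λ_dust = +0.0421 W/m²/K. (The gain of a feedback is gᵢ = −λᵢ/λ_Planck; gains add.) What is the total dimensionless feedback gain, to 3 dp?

Convert to gains: g_ice = 0.52/3.2 = 0.1625; g_cld = -0.35/3.2 = -0.1094; g_dust = 0.0421/3.2 = 0.01316.
Total gain g = 0.06626.

0.066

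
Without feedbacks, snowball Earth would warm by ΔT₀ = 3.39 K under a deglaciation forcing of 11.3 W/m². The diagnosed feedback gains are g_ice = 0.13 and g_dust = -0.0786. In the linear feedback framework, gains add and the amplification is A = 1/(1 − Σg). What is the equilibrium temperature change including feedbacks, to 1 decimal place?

Total gain g = 0.13 − 0.0786 = 0.0514.
Amplification A = 1/(1 − 0.0514) = 1.054.
ΔT = 3.39 × 1.054 = 3.6 K.

3.6 K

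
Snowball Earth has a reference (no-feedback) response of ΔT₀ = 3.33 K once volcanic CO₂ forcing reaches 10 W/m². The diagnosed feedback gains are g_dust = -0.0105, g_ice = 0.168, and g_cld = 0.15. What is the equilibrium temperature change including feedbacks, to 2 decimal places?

Total gain g = -0.0105 + 0.168 + 0.15 = 0.3075.
Amplification A = 1/(1 − 0.3075) = 1.444.
ΔT = 3.33 × 1.444 = 4.81 K.

4.81 K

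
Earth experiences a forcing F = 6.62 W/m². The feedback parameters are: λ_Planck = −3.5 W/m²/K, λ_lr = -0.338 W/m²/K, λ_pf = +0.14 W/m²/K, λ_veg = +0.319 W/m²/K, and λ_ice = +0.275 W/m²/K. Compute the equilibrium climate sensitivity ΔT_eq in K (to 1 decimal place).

Net feedback parameter λ = (−3.5) + (-0.338) + (+0.14) + (+0.319) + (+0.275) = -3.104 W/m²/K.
ΔT = −F/λ = −6.62/(-3.104) = 2.1 K.

2.1 K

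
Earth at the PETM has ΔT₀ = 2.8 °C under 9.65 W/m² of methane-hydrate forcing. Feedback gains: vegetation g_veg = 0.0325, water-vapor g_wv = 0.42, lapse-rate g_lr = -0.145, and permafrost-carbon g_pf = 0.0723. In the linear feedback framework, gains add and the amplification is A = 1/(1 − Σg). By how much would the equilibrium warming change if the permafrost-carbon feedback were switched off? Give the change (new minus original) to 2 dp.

Original: g = 0.3798, ΔT = 2.8/(1−0.3798) = 4.5147 °C.
Without permafrost-carbon: g' = 0.3075, ΔT' = 2.8/(1−0.3075) = 4.0433 °C.
Change = 4.0433 − 4.5147 = -0.47 °C.

-0.47 °C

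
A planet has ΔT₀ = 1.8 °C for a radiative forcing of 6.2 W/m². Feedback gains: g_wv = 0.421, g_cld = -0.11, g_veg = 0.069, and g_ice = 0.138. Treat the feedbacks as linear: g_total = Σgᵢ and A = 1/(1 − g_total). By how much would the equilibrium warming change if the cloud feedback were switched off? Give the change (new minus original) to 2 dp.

1.10 °C

Original: g = 0.518, ΔT = 1.8/(1−0.518) = 3.7344 °C.
Without cloud: g' = 0.628, ΔT' = 1.8/(1−0.628) = 4.8387 °C.
Change = 4.8387 − 3.7344 = 1.10 °C.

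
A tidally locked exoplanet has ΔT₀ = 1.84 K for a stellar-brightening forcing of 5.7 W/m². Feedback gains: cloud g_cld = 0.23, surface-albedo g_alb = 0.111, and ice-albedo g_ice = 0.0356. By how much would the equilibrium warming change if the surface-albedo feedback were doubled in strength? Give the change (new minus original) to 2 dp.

0.64 K

Original: g = 0.3766, ΔT = 1.84/(1−0.3766) = 2.9516 K.
With doubled surface-albedo: g' = 0.4876, ΔT' = 1.84/(1−0.4876) = 3.5909 K.
Change = 3.5909 − 2.9516 = 0.64 K.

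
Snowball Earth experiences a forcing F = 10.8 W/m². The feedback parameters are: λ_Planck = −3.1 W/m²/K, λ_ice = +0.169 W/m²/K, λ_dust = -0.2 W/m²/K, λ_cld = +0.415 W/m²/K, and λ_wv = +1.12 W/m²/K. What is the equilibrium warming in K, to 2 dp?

6.77 K

Net feedback parameter λ = (−3.1) + (+0.169) + (-0.2) + (+0.415) + (+1.12) = -1.596 W/m²/K.
ΔT = −F/λ = −10.8/(-1.596) = 6.77 K.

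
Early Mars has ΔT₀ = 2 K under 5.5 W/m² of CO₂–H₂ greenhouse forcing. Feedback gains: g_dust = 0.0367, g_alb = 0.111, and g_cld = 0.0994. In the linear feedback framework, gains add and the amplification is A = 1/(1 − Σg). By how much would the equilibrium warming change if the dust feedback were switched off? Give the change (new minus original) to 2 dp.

Original: g = 0.2471, ΔT = 2/(1−0.2471) = 2.6564 K.
Without dust: g' = 0.2104, ΔT' = 2/(1−0.2104) = 2.5329 K.
Change = 2.5329 − 2.6564 = -0.12 K.

-0.12 K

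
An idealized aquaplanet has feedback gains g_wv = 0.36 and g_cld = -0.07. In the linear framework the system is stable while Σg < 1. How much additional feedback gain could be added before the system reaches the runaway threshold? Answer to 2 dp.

Current total gain = 0.36 − 0.07 = 0.29.
Margin to runaway = 1 − 0.29 = 0.71.

0.71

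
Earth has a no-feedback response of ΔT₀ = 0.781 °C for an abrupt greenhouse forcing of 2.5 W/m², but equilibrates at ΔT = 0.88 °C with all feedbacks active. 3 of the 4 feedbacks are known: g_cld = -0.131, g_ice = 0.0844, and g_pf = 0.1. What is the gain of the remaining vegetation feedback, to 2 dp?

Amplification A = ΔT/ΔT₀ = 0.88/0.781 = 1.127.
Total gain g = 1 − 1/A = 1 − 1/1.127 = 0.1127.
Known gains sum to -0.131 + 0.0844 + 0.1 = 0.0534.
g_veg = 0.1127 − 0.0534 = 0.06.

0.06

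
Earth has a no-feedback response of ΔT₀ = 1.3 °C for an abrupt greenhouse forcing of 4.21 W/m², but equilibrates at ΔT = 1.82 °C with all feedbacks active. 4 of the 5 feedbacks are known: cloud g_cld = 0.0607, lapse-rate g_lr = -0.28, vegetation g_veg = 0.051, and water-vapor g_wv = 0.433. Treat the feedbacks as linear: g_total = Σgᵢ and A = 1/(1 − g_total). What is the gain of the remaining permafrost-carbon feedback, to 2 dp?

Amplification A = ΔT/ΔT₀ = 1.82/1.3 = 1.4.
Total gain g = 1 − 1/A = 1 − 1/1.4 = 0.2857.
Known gains sum to 0.0607 − 0.28 + 0.051 + 0.433 = 0.2647.
g_pf = 0.2857 − 0.2647 = 0.02.

0.02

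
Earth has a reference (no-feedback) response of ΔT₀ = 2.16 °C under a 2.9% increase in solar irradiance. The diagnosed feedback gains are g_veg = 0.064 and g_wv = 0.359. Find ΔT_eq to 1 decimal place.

Total gain g = 0.064 + 0.359 = 0.423.
Amplification A = 1/(1 − 0.423) = 1.733.
ΔT = 2.16 × 1.733 = 3.7 °C.

3.7 °C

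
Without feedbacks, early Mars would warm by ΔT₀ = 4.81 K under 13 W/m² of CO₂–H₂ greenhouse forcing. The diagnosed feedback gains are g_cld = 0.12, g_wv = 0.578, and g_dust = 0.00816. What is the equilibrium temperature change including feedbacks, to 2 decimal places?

Total gain g = 0.12 + 0.578 + 0.00816 = 0.70616.
Amplification A = 1/(1 − 0.70616) = 3.403.
ΔT = 4.81 × 3.403 = 16.37 K.

16.37 K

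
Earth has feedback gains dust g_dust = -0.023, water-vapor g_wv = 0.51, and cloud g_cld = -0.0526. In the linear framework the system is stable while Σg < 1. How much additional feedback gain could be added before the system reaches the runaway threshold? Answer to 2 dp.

Current total gain = -0.023 + 0.51 − 0.0526 = 0.4344.
Margin to runaway = 1 − 0.4344 = 0.57.

0.57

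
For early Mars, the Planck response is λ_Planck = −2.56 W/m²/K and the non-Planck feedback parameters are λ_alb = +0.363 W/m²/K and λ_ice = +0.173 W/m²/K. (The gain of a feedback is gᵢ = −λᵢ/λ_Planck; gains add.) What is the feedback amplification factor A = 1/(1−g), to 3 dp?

Convert to gains: g_alb = 0.363/2.56 = 0.1418; g_ice = 0.173/2.56 = 0.06758.
Total gain g = 0.20938.
A = 1/(1 − 0.20938) = 1.265.

1.265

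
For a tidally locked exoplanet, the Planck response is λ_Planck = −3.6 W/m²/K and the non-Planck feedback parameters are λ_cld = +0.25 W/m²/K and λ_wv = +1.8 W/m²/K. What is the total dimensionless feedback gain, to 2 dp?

Convert to gains: g_cld = 0.25/3.6 = 0.06944; g_wv = 1.8/3.6 = 0.5.
Total gain g = 0.56944.

0.57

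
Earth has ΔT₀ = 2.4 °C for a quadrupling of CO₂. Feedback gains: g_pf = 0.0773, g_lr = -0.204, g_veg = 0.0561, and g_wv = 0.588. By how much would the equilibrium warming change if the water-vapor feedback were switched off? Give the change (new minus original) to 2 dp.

Original: g = 0.5174, ΔT = 2.4/(1−0.5174) = 4.9731 °C.
Without water-vapor: g' = -0.0706, ΔT' = 2.4/(1+0.0706) = 2.2417 °C.
Change = 2.2417 − 4.9731 = -2.73 °C.

-2.73 °C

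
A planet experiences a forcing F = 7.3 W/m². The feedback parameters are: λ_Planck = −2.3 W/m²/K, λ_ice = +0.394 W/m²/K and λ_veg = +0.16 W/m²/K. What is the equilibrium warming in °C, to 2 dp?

4.18 °C

Net feedback parameter λ = (−2.3) + (+0.394) + (+0.16) = -1.746 W/m²/K.
ΔT = −F/λ = −7.3/(-1.746) = 4.18 °C.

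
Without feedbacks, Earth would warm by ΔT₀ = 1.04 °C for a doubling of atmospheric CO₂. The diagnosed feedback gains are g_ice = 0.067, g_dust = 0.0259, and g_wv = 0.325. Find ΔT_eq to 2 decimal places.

1.79 °C

Total gain g = 0.067 + 0.0259 + 0.325 = 0.4179.
Amplification A = 1/(1 − 0.4179) = 1.718.
ΔT = 1.04 × 1.718 = 1.79 °C.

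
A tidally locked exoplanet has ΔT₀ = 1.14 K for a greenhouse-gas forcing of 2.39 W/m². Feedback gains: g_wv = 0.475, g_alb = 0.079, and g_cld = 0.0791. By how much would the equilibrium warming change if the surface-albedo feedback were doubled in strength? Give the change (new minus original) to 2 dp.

0.85 K

Original: g = 0.6331, ΔT = 1.14/(1−0.6331) = 3.1071 K.
With doubled surface-albedo: g' = 0.7121, ΔT' = 1.14/(1−0.7121) = 3.9597 K.
Change = 3.9597 − 3.1071 = 0.85 K.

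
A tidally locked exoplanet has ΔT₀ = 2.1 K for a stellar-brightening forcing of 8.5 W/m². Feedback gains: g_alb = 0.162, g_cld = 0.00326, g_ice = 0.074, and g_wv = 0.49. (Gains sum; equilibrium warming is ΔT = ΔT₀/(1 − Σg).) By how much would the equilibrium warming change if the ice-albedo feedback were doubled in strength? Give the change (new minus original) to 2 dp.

2.92 K

Original: g = 0.72926, ΔT = 2.1/(1−0.72926) = 7.7565 K.
With doubled ice-albedo: g' = 0.80326, ΔT' = 2.1/(1−0.80326) = 10.6740 K.
Change = 10.6740 − 7.7565 = 2.92 K.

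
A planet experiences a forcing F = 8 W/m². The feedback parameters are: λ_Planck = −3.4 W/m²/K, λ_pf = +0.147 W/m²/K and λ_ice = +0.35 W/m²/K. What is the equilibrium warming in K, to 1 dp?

Net feedback parameter λ = (−3.4) + (+0.147) + (+0.35) = -2.903 W/m²/K.
ΔT = −F/λ = −8/(-2.903) = 2.8 K.

2.8 K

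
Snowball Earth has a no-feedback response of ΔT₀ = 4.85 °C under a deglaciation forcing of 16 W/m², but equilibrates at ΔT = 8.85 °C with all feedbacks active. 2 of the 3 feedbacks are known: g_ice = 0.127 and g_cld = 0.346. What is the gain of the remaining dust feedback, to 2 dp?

-0.02

Amplification A = ΔT/ΔT₀ = 8.85/4.85 = 1.825.
Total gain g = 1 − 1/A = 1 − 1/1.825 = 0.4521.
Known gains sum to 0.127 + 0.346 = 0.473.
g_dust = 0.4521 − 0.473 = -0.02.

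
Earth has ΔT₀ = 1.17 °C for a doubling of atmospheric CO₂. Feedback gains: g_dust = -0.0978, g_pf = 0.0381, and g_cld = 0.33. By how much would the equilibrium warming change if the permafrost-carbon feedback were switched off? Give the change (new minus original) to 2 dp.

Original: g = 0.2703, ΔT = 1.17/(1−0.2703) = 1.6034 °C.
Without permafrost-carbon: g' = 0.2322, ΔT' = 1.17/(1−0.2322) = 1.5238 °C.
Change = 1.5238 − 1.6034 = -0.08 °C.

-0.08 °C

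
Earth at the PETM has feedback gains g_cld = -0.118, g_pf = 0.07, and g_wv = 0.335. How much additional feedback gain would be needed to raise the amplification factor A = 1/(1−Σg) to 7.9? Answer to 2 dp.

0.59

Current total gain = 0.287.
Target gain for A = 7.9: g* = 1 − 1/7.9 = 0.8734.
Additional gain needed = 0.8734 − 0.287 = 0.59.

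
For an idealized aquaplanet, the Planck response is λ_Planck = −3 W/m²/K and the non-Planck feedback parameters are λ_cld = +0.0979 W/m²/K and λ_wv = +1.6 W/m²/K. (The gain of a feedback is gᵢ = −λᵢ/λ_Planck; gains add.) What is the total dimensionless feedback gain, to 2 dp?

0.57

Convert to gains: g_cld = 0.0979/3 = 0.03263; g_wv = 1.6/3 = 0.5333.
Total gain g = 0.56593.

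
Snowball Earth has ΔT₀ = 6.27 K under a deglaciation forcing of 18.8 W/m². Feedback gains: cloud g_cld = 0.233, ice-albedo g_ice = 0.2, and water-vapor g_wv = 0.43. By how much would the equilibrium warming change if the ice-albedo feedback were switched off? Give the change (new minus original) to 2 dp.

Original: g = 0.863, ΔT = 6.27/(1−0.863) = 45.7664 K.
Without ice-albedo: g' = 0.663, ΔT' = 6.27/(1−0.663) = 18.6053 K.
Change = 18.6053 − 45.7664 = -27.16 K.

-27.16 K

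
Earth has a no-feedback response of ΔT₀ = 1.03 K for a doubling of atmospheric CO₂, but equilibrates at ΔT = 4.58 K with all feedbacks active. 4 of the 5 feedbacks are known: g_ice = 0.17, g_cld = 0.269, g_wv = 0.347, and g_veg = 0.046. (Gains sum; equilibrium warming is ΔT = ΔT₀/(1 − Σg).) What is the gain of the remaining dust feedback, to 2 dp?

-0.06

Amplification A = ΔT/ΔT₀ = 4.58/1.03 = 4.447.
Total gain g = 1 − 1/A = 1 − 1/4.447 = 0.7751.
Known gains sum to 0.17 + 0.269 + 0.347 + 0.046 = 0.832.
g_dust = 0.7751 − 0.832 = -0.06.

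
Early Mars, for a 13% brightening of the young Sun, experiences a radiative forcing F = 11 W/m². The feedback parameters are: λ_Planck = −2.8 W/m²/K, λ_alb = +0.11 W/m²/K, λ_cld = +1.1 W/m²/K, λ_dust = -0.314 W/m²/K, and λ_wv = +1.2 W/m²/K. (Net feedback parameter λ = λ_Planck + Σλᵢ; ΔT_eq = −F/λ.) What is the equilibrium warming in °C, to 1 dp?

Net feedback parameter λ = (−2.8) + (+0.11) + (+1.1) + (-0.314) + (+1.2) = -0.704 W/m²/K.
ΔT = −F/λ = −11/(-0.704) = 15.6 °C.

15.6 °C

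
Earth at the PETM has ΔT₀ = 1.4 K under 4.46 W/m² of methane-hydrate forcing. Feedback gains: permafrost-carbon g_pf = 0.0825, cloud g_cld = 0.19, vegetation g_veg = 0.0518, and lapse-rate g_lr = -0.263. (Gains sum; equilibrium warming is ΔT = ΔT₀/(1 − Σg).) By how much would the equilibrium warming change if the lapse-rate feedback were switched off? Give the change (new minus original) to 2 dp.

Original: g = 0.0613, ΔT = 1.4/(1−0.0613) = 1.4914 K.
Without lapse-rate: g' = 0.3243, ΔT' = 1.4/(1−0.3243) = 2.0719 K.
Change = 2.0719 − 1.4914 = 0.58 K.

0.58 K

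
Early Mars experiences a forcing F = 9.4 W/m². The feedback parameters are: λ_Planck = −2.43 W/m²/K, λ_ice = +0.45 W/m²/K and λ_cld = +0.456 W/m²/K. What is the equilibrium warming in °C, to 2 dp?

6.17 °C

Net feedback parameter λ = (−2.43) + (+0.45) + (+0.456) = -1.524 W/m²/K.
ΔT = −F/λ = −9.4/(-1.524) = 6.17 °C.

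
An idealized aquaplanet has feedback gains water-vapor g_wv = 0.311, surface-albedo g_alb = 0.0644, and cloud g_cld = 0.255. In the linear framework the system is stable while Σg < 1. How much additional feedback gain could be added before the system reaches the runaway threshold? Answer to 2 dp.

0.37

Current total gain = 0.311 + 0.0644 + 0.255 = 0.6304.
Margin to runaway = 1 − 0.6304 = 0.37.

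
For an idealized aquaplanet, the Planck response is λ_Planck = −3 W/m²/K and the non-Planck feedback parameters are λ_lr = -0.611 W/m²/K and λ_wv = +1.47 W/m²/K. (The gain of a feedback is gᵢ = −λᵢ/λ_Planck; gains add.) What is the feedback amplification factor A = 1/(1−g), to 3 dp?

1.401

Convert to gains: g_lr = -0.611/3 = -0.2037; g_wv = 1.47/3 = 0.49.
Total gain g = 0.2863.
A = 1/(1 − 0.2863) = 1.401.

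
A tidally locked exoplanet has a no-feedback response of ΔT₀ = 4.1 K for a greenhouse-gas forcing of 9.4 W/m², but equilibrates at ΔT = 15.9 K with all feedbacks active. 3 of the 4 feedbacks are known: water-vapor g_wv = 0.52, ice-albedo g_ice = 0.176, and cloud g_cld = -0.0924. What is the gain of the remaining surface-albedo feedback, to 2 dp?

Amplification A = ΔT/ΔT₀ = 15.9/4.1 = 3.878.
Total gain g = 1 − 1/A = 1 − 1/3.878 = 0.7421.
Known gains sum to 0.52 + 0.176 − 0.0924 = 0.6036.
g_alb = 0.7421 − 0.6036 = 0.14.

0.14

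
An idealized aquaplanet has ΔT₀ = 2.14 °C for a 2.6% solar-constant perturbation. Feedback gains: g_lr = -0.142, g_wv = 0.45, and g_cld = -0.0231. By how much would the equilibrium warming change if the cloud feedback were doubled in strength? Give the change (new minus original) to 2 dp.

Original: g = 0.2849, ΔT = 2.14/(1−0.2849) = 2.9926 °C.
With doubled cloud: g' = 0.2618, ΔT' = 2.14/(1−0.2618) = 2.8989 °C.
Change = 2.8989 − 2.9926 = -0.09 °C.

-0.09 °C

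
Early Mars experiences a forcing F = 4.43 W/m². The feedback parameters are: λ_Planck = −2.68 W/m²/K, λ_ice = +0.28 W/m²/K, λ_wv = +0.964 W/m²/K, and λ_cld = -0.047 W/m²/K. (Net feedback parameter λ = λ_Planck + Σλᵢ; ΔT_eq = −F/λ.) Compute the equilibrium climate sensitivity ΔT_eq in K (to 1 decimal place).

3.0 K

Net feedback parameter λ = (−2.68) + (+0.28) + (+0.964) + (-0.047) = -1.483 W/m²/K.
ΔT = −F/λ = −4.43/(-1.483) = 3.0 K.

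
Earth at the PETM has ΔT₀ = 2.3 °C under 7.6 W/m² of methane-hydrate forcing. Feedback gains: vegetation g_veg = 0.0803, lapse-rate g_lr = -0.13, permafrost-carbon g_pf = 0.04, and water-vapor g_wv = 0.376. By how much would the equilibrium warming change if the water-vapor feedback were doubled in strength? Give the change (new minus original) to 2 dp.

5.30 °C

Original: g = 0.3663, ΔT = 2.3/(1−0.3663) = 3.6295 °C.
With doubled water-vapor: g' = 0.7423, ΔT' = 2.3/(1−0.7423) = 8.9251 °C.
Change = 8.9251 − 3.6295 = 5.30 °C.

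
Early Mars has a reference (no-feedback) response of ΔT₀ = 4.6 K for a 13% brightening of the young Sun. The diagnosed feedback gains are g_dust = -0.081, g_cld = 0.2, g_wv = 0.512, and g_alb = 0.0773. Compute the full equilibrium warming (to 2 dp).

15.77 K

Total gain g = -0.081 + 0.2 + 0.512 + 0.0773 = 0.7083.
Amplification A = 1/(1 − 0.7083) = 3.428.
ΔT = 4.6 × 3.428 = 15.77 K.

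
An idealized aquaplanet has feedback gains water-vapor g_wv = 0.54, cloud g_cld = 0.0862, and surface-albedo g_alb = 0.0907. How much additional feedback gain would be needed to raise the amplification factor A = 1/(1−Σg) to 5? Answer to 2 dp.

0.08

Current total gain = 0.7169.
Target gain for A = 5: g* = 1 − 1/5 = 0.8.
Additional gain needed = 0.8 − 0.7169 = 0.08.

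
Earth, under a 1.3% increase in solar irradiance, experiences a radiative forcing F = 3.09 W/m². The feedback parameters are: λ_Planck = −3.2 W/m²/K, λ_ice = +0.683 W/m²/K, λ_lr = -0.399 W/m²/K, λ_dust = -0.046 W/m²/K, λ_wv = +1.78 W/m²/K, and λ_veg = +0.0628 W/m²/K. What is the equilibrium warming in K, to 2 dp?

2.76 K

Net feedback parameter λ = (−3.2) + (+0.683) + (-0.399) + (-0.046) + (+1.78) + (+0.0628) = -1.1192 W/m²/K.
ΔT = −F/λ = −3.09/(-1.1192) = 2.76 K.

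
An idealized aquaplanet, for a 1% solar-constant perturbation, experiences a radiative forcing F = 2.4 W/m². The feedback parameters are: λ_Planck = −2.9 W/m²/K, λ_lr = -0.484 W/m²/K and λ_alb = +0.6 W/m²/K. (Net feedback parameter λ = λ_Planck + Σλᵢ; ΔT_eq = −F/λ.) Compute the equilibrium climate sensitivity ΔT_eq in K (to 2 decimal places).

Net feedback parameter λ = (−2.9) + (-0.484) + (+0.6) = -2.784 W/m²/K.
ΔT = −F/λ = −2.4/(-2.784) = 0.86 K.

0.86 K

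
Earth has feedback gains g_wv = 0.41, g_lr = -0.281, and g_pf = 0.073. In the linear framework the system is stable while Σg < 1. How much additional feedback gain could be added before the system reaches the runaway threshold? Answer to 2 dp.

0.80

Current total gain = 0.41 − 0.281 + 0.073 = 0.202.
Margin to runaway = 1 − 0.202 = 0.80.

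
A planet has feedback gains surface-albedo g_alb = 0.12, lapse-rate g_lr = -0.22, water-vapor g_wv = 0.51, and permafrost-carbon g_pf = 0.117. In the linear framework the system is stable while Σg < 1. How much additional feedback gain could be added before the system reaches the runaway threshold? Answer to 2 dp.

0.47

Current total gain = 0.12 − 0.22 + 0.51 + 0.117 = 0.527.
Margin to runaway = 1 − 0.527 = 0.47.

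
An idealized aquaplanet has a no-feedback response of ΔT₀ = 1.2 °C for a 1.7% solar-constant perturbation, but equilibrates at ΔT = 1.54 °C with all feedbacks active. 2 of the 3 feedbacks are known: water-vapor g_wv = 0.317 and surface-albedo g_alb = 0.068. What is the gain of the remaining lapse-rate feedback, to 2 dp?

Amplification A = ΔT/ΔT₀ = 1.54/1.2 = 1.283.
Total gain g = 1 − 1/A = 1 − 1/1.283 = 0.2206.
Known gains sum to 0.317 + 0.068 = 0.385.
g_lr = 0.2206 − 0.385 = -0.16.

-0.16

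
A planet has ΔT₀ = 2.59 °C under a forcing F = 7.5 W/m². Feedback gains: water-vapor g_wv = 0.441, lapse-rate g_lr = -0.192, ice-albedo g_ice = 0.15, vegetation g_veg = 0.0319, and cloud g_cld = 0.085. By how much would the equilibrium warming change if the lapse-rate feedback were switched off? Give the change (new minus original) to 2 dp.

Original: g = 0.5159, ΔT = 2.59/(1−0.5159) = 5.3501 °C.
Without lapse-rate: g' = 0.7079, ΔT' = 2.59/(1−0.7079) = 8.8668 °C.
Change = 8.8668 − 5.3501 = 3.52 °C.

3.52 °C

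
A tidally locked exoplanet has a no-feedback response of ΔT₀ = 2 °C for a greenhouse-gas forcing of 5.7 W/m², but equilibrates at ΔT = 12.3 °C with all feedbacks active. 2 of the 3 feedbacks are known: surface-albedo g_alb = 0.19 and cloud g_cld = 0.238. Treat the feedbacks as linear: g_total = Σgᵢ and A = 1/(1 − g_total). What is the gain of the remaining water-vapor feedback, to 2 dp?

0.41

Amplification A = ΔT/ΔT₀ = 12.3/2 = 6.15.
Total gain g = 1 − 1/A = 1 − 1/6.15 = 0.8374.
Known gains sum to 0.19 + 0.238 = 0.428.
g_wv = 0.8374 − 0.428 = 0.41.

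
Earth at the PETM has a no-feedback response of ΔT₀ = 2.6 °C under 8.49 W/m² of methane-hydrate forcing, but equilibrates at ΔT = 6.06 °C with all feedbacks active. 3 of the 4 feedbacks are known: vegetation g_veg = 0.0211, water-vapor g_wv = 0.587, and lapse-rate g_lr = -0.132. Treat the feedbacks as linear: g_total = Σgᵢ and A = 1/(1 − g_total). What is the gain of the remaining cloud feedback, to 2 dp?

0.09

Amplification A = ΔT/ΔT₀ = 6.06/2.6 = 2.331.
Total gain g = 1 − 1/A = 1 − 1/2.331 = 0.571.
Known gains sum to 0.0211 + 0.587 − 0.132 = 0.4761.
g_cld = 0.571 − 0.4761 = 0.09.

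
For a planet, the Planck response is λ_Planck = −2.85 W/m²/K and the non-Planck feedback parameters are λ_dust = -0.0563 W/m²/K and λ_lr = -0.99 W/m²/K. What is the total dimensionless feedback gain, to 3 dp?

Convert to gains: g_dust = -0.0563/2.85 = -0.01975; g_lr = -0.99/2.85 = -0.3474.
Total gain g = -0.36715.

-0.367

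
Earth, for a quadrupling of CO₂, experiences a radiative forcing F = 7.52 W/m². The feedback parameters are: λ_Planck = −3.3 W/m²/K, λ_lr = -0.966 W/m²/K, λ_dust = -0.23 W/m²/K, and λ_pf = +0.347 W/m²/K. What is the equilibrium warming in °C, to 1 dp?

Net feedback parameter λ = (−3.3) + (-0.966) + (-0.23) + (+0.347) = -4.149 W/m²/K.
ΔT = −F/λ = −7.52/(-4.149) = 1.8 °C.

1.8 °C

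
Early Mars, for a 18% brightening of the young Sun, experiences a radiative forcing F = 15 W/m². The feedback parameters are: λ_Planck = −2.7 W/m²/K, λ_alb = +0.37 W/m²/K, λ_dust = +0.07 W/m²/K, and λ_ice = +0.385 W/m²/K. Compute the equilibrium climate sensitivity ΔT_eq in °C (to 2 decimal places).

8.00 °C

Net feedback parameter λ = (−2.7) + (+0.37) + (+0.07) + (+0.385) = -1.875 W/m²/K.
ΔT = −F/λ = −15/(-1.875) = 8.00 °C.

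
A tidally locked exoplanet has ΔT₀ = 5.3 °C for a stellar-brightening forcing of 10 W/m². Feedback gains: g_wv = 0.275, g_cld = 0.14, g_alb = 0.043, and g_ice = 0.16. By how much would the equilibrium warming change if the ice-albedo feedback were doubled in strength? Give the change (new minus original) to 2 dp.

10.00 °C

Original: g = 0.618, ΔT = 5.3/(1−0.618) = 13.8743 °C.
With doubled ice-albedo: g' = 0.778, ΔT' = 5.3/(1−0.778) = 23.8739 °C.
Change = 23.8739 − 13.8743 = 10.00 °C.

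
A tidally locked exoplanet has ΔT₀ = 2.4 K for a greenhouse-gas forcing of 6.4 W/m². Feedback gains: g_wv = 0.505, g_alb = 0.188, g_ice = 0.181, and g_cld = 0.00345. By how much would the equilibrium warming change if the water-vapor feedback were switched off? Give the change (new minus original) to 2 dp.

-15.76 K

Original: g = 0.87745, ΔT = 2.4/(1−0.87745) = 19.5838 K.
Without water-vapor: g' = 0.37245, ΔT' = 2.4/(1−0.37245) = 3.8244 K.
Change = 3.8244 − 19.5838 = -15.76 K.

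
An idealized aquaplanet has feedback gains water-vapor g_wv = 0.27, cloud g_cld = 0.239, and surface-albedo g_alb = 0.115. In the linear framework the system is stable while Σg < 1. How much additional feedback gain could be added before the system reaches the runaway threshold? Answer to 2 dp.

Current total gain = 0.27 + 0.239 + 0.115 = 0.624.
Margin to runaway = 1 − 0.624 = 0.38.

0.38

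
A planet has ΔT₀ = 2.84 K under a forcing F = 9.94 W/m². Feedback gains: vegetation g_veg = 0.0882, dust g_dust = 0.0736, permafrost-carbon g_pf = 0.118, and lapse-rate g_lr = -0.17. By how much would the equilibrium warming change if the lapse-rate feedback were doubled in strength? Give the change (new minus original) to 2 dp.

Original: g = 0.1098, ΔT = 2.84/(1−0.1098) = 3.1903 K.
With doubled lapse-rate: g' = -0.0602, ΔT' = 2.84/(1+0.0602) = 2.6787 K.
Change = 2.6787 − 3.1903 = -0.51 K.

-0.51 K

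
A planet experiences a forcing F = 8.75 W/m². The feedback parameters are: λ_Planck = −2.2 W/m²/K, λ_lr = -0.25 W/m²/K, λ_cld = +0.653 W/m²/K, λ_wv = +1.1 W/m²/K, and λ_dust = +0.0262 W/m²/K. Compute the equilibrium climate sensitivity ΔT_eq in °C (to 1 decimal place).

Net feedback parameter λ = (−2.2) + (-0.25) + (+0.653) + (+1.1) + (+0.0262) = -0.6708 W/m²/K.
ΔT = −F/λ = −8.75/(-0.6708) = 13.0 °C.

13.0 °C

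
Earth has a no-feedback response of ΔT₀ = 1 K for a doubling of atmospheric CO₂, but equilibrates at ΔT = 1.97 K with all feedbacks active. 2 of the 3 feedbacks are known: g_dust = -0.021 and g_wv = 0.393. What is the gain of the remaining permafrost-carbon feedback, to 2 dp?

0.12

Amplification A = ΔT/ΔT₀ = 1.97/1 = 1.97.
Total gain g = 1 − 1/A = 1 − 1/1.97 = 0.4924.
Known gains sum to -0.021 + 0.393 = 0.372.
g_pf = 0.4924 − 0.372 = 0.12.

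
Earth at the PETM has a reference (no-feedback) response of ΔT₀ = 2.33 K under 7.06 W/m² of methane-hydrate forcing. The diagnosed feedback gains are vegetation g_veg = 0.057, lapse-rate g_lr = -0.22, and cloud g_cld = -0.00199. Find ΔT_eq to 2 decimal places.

Total gain g = 0.057 − 0.22 − 0.00199 = -0.16499.
Amplification A = 1/(1 + 0.16499) = 0.8584.
ΔT = 2.33 × 0.8584 = 2.00 K.

2.00 K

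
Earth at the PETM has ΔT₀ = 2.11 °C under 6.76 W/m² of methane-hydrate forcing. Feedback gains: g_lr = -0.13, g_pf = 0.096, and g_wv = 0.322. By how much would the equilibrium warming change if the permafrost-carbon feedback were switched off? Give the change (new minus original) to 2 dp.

Original: g = 0.288, ΔT = 2.11/(1−0.288) = 2.9635 °C.
Without permafrost-carbon: g' = 0.192, ΔT' = 2.11/(1−0.192) = 2.6114 °C.
Change = 2.6114 − 2.9635 = -0.35 °C.

-0.35 °C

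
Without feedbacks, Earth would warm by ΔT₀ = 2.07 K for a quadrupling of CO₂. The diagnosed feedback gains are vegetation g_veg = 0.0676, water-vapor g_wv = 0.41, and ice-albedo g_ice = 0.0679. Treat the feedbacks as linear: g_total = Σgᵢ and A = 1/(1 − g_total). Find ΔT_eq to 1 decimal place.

Total gain g = 0.0676 + 0.41 + 0.0679 = 0.5455.
Amplification A = 1/(1 − 0.5455) = 2.2.
ΔT = 2.07 × 2.2 = 4.6 K.

4.6 K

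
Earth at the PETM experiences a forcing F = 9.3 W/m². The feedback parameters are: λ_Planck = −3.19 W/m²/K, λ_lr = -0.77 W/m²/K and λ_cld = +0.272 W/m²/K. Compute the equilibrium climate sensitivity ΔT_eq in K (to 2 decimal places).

2.52 K

Net feedback parameter λ = (−3.19) + (-0.77) + (+0.272) = -3.688 W/m²/K.
ΔT = −F/λ = −9.3/(-3.688) = 2.52 K.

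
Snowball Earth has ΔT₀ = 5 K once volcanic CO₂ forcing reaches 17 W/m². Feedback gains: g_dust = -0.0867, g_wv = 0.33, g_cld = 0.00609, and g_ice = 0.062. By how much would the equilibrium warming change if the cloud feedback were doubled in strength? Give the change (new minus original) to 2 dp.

Original: g = 0.31139, ΔT = 5/(1−0.31139) = 7.2610 K.
With doubled cloud: g' = 0.31748, ΔT' = 5/(1−0.31748) = 7.3258 K.
Change = 7.3258 − 7.2610 = 0.06 K.

0.06 K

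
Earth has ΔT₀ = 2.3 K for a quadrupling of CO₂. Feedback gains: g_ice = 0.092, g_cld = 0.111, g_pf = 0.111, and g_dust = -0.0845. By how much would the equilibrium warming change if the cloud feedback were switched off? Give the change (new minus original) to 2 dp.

-0.38 K

Original: g = 0.2295, ΔT = 2.3/(1−0.2295) = 2.9851 K.
Without cloud: g' = 0.1185, ΔT' = 2.3/(1−0.1185) = 2.6092 K.
Change = 2.6092 − 2.9851 = -0.38 K.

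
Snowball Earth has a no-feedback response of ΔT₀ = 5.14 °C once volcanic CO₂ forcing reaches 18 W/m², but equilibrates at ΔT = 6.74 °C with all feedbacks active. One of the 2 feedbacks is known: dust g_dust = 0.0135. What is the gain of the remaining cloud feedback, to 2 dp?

Amplification A = ΔT/ΔT₀ = 6.74/5.14 = 1.311.
Total gain g = 1 − 1/A = 1 − 1/1.311 = 0.2372.
The known gain is 0.0135.
g_cld = 0.2372 − 0.0135 = 0.22.

0.22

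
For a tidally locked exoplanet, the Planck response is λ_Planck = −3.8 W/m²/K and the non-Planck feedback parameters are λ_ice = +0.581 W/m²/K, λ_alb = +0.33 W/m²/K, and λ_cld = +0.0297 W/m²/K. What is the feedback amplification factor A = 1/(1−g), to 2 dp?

Convert to gains: g_ice = 0.581/3.8 = 0.1529; g_alb = 0.33/3.8 = 0.08684; g_cld = 0.0297/3.8 = 0.007816.
Total gain g = 0.247556.
A = 1/(1 − 0.247556) = 1.33.

1.33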